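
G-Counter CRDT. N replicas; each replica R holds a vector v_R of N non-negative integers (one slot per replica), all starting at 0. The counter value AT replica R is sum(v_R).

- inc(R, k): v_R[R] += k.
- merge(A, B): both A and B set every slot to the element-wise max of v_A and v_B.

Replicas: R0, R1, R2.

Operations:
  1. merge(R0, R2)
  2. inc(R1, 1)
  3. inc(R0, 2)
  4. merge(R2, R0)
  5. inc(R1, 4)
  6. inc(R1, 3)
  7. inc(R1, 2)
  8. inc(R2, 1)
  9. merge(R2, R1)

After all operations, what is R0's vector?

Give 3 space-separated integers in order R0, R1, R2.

Answer: 2 0 0

Derivation:
Op 1: merge R0<->R2 -> R0=(0,0,0) R2=(0,0,0)
Op 2: inc R1 by 1 -> R1=(0,1,0) value=1
Op 3: inc R0 by 2 -> R0=(2,0,0) value=2
Op 4: merge R2<->R0 -> R2=(2,0,0) R0=(2,0,0)
Op 5: inc R1 by 4 -> R1=(0,5,0) value=5
Op 6: inc R1 by 3 -> R1=(0,8,0) value=8
Op 7: inc R1 by 2 -> R1=(0,10,0) value=10
Op 8: inc R2 by 1 -> R2=(2,0,1) value=3
Op 9: merge R2<->R1 -> R2=(2,10,1) R1=(2,10,1)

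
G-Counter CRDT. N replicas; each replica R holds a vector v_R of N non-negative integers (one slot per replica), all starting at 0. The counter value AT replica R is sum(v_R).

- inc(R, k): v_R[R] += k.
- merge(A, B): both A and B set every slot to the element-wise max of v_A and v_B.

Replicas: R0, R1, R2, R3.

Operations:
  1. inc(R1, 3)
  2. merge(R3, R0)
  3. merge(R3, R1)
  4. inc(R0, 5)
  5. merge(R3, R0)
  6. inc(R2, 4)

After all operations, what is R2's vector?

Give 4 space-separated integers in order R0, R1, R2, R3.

Op 1: inc R1 by 3 -> R1=(0,3,0,0) value=3
Op 2: merge R3<->R0 -> R3=(0,0,0,0) R0=(0,0,0,0)
Op 3: merge R3<->R1 -> R3=(0,3,0,0) R1=(0,3,0,0)
Op 4: inc R0 by 5 -> R0=(5,0,0,0) value=5
Op 5: merge R3<->R0 -> R3=(5,3,0,0) R0=(5,3,0,0)
Op 6: inc R2 by 4 -> R2=(0,0,4,0) value=4

Answer: 0 0 4 0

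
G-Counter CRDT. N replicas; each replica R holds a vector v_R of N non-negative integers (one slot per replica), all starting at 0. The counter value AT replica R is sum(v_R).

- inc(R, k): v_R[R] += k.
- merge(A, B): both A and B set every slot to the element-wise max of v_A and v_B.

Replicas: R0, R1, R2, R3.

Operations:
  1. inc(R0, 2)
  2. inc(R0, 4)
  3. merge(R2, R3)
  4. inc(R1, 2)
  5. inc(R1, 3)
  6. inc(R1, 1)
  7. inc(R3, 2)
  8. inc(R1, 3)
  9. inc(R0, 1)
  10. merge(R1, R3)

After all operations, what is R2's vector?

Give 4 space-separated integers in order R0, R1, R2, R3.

Answer: 0 0 0 0

Derivation:
Op 1: inc R0 by 2 -> R0=(2,0,0,0) value=2
Op 2: inc R0 by 4 -> R0=(6,0,0,0) value=6
Op 3: merge R2<->R3 -> R2=(0,0,0,0) R3=(0,0,0,0)
Op 4: inc R1 by 2 -> R1=(0,2,0,0) value=2
Op 5: inc R1 by 3 -> R1=(0,5,0,0) value=5
Op 6: inc R1 by 1 -> R1=(0,6,0,0) value=6
Op 7: inc R3 by 2 -> R3=(0,0,0,2) value=2
Op 8: inc R1 by 3 -> R1=(0,9,0,0) value=9
Op 9: inc R0 by 1 -> R0=(7,0,0,0) value=7
Op 10: merge R1<->R3 -> R1=(0,9,0,2) R3=(0,9,0,2)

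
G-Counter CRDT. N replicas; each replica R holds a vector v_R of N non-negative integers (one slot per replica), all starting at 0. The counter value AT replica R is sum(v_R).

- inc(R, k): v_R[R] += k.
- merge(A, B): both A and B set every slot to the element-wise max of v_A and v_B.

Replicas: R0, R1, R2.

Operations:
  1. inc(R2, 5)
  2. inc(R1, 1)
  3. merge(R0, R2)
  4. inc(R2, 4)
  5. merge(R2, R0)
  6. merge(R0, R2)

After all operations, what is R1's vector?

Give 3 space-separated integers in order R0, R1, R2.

Op 1: inc R2 by 5 -> R2=(0,0,5) value=5
Op 2: inc R1 by 1 -> R1=(0,1,0) value=1
Op 3: merge R0<->R2 -> R0=(0,0,5) R2=(0,0,5)
Op 4: inc R2 by 4 -> R2=(0,0,9) value=9
Op 5: merge R2<->R0 -> R2=(0,0,9) R0=(0,0,9)
Op 6: merge R0<->R2 -> R0=(0,0,9) R2=(0,0,9)

Answer: 0 1 0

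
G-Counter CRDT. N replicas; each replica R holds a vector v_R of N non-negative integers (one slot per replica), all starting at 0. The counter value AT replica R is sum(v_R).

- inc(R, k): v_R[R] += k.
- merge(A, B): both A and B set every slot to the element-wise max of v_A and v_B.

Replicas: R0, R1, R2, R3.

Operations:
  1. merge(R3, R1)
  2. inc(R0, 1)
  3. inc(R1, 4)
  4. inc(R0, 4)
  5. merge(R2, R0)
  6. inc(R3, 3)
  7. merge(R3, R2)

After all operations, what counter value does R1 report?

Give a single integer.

Op 1: merge R3<->R1 -> R3=(0,0,0,0) R1=(0,0,0,0)
Op 2: inc R0 by 1 -> R0=(1,0,0,0) value=1
Op 3: inc R1 by 4 -> R1=(0,4,0,0) value=4
Op 4: inc R0 by 4 -> R0=(5,0,0,0) value=5
Op 5: merge R2<->R0 -> R2=(5,0,0,0) R0=(5,0,0,0)
Op 6: inc R3 by 3 -> R3=(0,0,0,3) value=3
Op 7: merge R3<->R2 -> R3=(5,0,0,3) R2=(5,0,0,3)

Answer: 4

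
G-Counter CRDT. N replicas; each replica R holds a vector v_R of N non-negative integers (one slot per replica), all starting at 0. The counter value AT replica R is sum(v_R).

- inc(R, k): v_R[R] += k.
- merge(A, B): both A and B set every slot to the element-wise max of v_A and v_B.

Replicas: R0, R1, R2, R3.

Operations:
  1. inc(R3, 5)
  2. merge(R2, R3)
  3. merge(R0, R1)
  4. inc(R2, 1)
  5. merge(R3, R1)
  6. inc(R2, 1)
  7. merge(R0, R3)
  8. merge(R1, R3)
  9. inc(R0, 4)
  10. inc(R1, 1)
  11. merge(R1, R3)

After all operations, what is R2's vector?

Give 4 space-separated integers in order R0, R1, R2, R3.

Answer: 0 0 2 5

Derivation:
Op 1: inc R3 by 5 -> R3=(0,0,0,5) value=5
Op 2: merge R2<->R3 -> R2=(0,0,0,5) R3=(0,0,0,5)
Op 3: merge R0<->R1 -> R0=(0,0,0,0) R1=(0,0,0,0)
Op 4: inc R2 by 1 -> R2=(0,0,1,5) value=6
Op 5: merge R3<->R1 -> R3=(0,0,0,5) R1=(0,0,0,5)
Op 6: inc R2 by 1 -> R2=(0,0,2,5) value=7
Op 7: merge R0<->R3 -> R0=(0,0,0,5) R3=(0,0,0,5)
Op 8: merge R1<->R3 -> R1=(0,0,0,5) R3=(0,0,0,5)
Op 9: inc R0 by 4 -> R0=(4,0,0,5) value=9
Op 10: inc R1 by 1 -> R1=(0,1,0,5) value=6
Op 11: merge R1<->R3 -> R1=(0,1,0,5) R3=(0,1,0,5)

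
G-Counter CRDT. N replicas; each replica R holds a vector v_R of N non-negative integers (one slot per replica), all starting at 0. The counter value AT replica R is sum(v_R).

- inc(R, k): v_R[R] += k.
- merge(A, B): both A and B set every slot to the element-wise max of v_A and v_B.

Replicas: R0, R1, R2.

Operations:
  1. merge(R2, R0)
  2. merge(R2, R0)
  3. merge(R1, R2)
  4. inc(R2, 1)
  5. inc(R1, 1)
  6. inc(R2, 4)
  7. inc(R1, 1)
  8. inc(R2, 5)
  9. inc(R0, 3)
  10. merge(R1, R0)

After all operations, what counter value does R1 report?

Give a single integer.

Answer: 5

Derivation:
Op 1: merge R2<->R0 -> R2=(0,0,0) R0=(0,0,0)
Op 2: merge R2<->R0 -> R2=(0,0,0) R0=(0,0,0)
Op 3: merge R1<->R2 -> R1=(0,0,0) R2=(0,0,0)
Op 4: inc R2 by 1 -> R2=(0,0,1) value=1
Op 5: inc R1 by 1 -> R1=(0,1,0) value=1
Op 6: inc R2 by 4 -> R2=(0,0,5) value=5
Op 7: inc R1 by 1 -> R1=(0,2,0) value=2
Op 8: inc R2 by 5 -> R2=(0,0,10) value=10
Op 9: inc R0 by 3 -> R0=(3,0,0) value=3
Op 10: merge R1<->R0 -> R1=(3,2,0) R0=(3,2,0)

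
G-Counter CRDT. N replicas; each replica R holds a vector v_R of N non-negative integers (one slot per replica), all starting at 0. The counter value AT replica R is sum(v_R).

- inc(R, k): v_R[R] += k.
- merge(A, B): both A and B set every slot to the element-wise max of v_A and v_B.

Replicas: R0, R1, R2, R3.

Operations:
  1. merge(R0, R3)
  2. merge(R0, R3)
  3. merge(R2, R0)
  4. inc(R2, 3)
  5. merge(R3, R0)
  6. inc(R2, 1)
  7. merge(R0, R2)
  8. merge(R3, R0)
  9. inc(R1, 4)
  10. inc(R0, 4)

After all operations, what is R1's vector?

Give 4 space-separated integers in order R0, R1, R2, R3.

Answer: 0 4 0 0

Derivation:
Op 1: merge R0<->R3 -> R0=(0,0,0,0) R3=(0,0,0,0)
Op 2: merge R0<->R3 -> R0=(0,0,0,0) R3=(0,0,0,0)
Op 3: merge R2<->R0 -> R2=(0,0,0,0) R0=(0,0,0,0)
Op 4: inc R2 by 3 -> R2=(0,0,3,0) value=3
Op 5: merge R3<->R0 -> R3=(0,0,0,0) R0=(0,0,0,0)
Op 6: inc R2 by 1 -> R2=(0,0,4,0) value=4
Op 7: merge R0<->R2 -> R0=(0,0,4,0) R2=(0,0,4,0)
Op 8: merge R3<->R0 -> R3=(0,0,4,0) R0=(0,0,4,0)
Op 9: inc R1 by 4 -> R1=(0,4,0,0) value=4
Op 10: inc R0 by 4 -> R0=(4,0,4,0) value=8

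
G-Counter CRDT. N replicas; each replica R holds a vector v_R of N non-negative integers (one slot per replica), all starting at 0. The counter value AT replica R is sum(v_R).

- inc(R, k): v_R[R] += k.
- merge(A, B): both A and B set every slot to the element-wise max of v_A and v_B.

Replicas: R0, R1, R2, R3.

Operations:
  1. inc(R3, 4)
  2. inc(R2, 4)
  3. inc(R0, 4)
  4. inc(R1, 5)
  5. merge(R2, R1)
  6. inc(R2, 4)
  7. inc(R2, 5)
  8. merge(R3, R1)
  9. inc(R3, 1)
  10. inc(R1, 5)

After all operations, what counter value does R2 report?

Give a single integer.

Answer: 18

Derivation:
Op 1: inc R3 by 4 -> R3=(0,0,0,4) value=4
Op 2: inc R2 by 4 -> R2=(0,0,4,0) value=4
Op 3: inc R0 by 4 -> R0=(4,0,0,0) value=4
Op 4: inc R1 by 5 -> R1=(0,5,0,0) value=5
Op 5: merge R2<->R1 -> R2=(0,5,4,0) R1=(0,5,4,0)
Op 6: inc R2 by 4 -> R2=(0,5,8,0) value=13
Op 7: inc R2 by 5 -> R2=(0,5,13,0) value=18
Op 8: merge R3<->R1 -> R3=(0,5,4,4) R1=(0,5,4,4)
Op 9: inc R3 by 1 -> R3=(0,5,4,5) value=14
Op 10: inc R1 by 5 -> R1=(0,10,4,4) value=18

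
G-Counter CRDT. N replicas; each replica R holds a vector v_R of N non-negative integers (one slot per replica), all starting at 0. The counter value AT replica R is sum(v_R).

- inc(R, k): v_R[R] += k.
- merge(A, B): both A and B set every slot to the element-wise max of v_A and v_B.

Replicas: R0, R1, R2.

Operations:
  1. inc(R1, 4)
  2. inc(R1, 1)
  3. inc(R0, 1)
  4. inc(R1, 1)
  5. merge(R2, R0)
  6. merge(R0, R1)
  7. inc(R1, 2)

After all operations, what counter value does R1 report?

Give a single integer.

Answer: 9

Derivation:
Op 1: inc R1 by 4 -> R1=(0,4,0) value=4
Op 2: inc R1 by 1 -> R1=(0,5,0) value=5
Op 3: inc R0 by 1 -> R0=(1,0,0) value=1
Op 4: inc R1 by 1 -> R1=(0,6,0) value=6
Op 5: merge R2<->R0 -> R2=(1,0,0) R0=(1,0,0)
Op 6: merge R0<->R1 -> R0=(1,6,0) R1=(1,6,0)
Op 7: inc R1 by 2 -> R1=(1,8,0) value=9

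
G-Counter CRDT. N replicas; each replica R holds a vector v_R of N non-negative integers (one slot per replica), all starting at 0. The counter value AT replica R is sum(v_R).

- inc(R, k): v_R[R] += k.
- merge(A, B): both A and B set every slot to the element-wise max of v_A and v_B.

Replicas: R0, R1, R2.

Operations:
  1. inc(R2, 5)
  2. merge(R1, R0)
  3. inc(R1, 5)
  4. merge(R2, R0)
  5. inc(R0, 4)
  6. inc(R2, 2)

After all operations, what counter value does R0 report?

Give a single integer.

Op 1: inc R2 by 5 -> R2=(0,0,5) value=5
Op 2: merge R1<->R0 -> R1=(0,0,0) R0=(0,0,0)
Op 3: inc R1 by 5 -> R1=(0,5,0) value=5
Op 4: merge R2<->R0 -> R2=(0,0,5) R0=(0,0,5)
Op 5: inc R0 by 4 -> R0=(4,0,5) value=9
Op 6: inc R2 by 2 -> R2=(0,0,7) value=7

Answer: 9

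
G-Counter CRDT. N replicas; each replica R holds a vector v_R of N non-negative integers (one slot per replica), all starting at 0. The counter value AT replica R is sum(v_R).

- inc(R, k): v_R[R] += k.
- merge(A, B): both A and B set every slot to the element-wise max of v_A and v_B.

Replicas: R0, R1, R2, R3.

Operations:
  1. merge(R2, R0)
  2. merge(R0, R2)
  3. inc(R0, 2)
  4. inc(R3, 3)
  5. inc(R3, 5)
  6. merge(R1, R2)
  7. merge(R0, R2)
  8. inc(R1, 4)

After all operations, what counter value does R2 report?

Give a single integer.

Answer: 2

Derivation:
Op 1: merge R2<->R0 -> R2=(0,0,0,0) R0=(0,0,0,0)
Op 2: merge R0<->R2 -> R0=(0,0,0,0) R2=(0,0,0,0)
Op 3: inc R0 by 2 -> R0=(2,0,0,0) value=2
Op 4: inc R3 by 3 -> R3=(0,0,0,3) value=3
Op 5: inc R3 by 5 -> R3=(0,0,0,8) value=8
Op 6: merge R1<->R2 -> R1=(0,0,0,0) R2=(0,0,0,0)
Op 7: merge R0<->R2 -> R0=(2,0,0,0) R2=(2,0,0,0)
Op 8: inc R1 by 4 -> R1=(0,4,0,0) value=4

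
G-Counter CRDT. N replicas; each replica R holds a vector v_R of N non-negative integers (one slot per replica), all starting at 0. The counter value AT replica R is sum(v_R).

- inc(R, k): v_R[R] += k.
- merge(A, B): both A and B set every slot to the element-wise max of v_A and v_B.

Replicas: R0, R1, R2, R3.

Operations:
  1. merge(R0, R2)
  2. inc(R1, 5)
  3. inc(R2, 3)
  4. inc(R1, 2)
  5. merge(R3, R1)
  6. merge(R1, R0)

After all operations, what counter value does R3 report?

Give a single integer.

Op 1: merge R0<->R2 -> R0=(0,0,0,0) R2=(0,0,0,0)
Op 2: inc R1 by 5 -> R1=(0,5,0,0) value=5
Op 3: inc R2 by 3 -> R2=(0,0,3,0) value=3
Op 4: inc R1 by 2 -> R1=(0,7,0,0) value=7
Op 5: merge R3<->R1 -> R3=(0,7,0,0) R1=(0,7,0,0)
Op 6: merge R1<->R0 -> R1=(0,7,0,0) R0=(0,7,0,0)

Answer: 7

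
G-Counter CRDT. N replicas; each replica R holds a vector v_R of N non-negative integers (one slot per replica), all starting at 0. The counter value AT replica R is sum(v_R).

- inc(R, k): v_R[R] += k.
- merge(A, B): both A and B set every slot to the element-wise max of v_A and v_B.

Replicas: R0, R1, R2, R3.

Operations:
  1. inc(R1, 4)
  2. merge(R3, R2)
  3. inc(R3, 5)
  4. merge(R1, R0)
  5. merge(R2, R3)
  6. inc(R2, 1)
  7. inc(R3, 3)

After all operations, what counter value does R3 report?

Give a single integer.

Op 1: inc R1 by 4 -> R1=(0,4,0,0) value=4
Op 2: merge R3<->R2 -> R3=(0,0,0,0) R2=(0,0,0,0)
Op 3: inc R3 by 5 -> R3=(0,0,0,5) value=5
Op 4: merge R1<->R0 -> R1=(0,4,0,0) R0=(0,4,0,0)
Op 5: merge R2<->R3 -> R2=(0,0,0,5) R3=(0,0,0,5)
Op 6: inc R2 by 1 -> R2=(0,0,1,5) value=6
Op 7: inc R3 by 3 -> R3=(0,0,0,8) value=8

Answer: 8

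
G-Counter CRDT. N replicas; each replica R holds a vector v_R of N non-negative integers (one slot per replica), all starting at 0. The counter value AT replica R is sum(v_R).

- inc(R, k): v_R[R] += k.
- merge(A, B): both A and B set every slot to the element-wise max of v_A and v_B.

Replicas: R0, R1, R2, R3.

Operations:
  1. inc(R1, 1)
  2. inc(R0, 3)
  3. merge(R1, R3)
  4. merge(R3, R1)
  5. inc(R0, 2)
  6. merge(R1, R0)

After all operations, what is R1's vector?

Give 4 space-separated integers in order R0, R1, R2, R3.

Op 1: inc R1 by 1 -> R1=(0,1,0,0) value=1
Op 2: inc R0 by 3 -> R0=(3,0,0,0) value=3
Op 3: merge R1<->R3 -> R1=(0,1,0,0) R3=(0,1,0,0)
Op 4: merge R3<->R1 -> R3=(0,1,0,0) R1=(0,1,0,0)
Op 5: inc R0 by 2 -> R0=(5,0,0,0) value=5
Op 6: merge R1<->R0 -> R1=(5,1,0,0) R0=(5,1,0,0)

Answer: 5 1 0 0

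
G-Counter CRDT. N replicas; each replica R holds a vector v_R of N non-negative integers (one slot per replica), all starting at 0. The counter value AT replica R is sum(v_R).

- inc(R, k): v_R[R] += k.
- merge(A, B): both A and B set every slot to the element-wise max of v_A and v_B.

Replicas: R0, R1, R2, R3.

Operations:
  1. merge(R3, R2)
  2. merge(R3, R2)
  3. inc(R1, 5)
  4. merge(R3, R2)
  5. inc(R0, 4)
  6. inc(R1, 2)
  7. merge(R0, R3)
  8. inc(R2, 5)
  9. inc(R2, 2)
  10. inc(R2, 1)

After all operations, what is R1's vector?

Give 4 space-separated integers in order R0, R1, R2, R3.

Op 1: merge R3<->R2 -> R3=(0,0,0,0) R2=(0,0,0,0)
Op 2: merge R3<->R2 -> R3=(0,0,0,0) R2=(0,0,0,0)
Op 3: inc R1 by 5 -> R1=(0,5,0,0) value=5
Op 4: merge R3<->R2 -> R3=(0,0,0,0) R2=(0,0,0,0)
Op 5: inc R0 by 4 -> R0=(4,0,0,0) value=4
Op 6: inc R1 by 2 -> R1=(0,7,0,0) value=7
Op 7: merge R0<->R3 -> R0=(4,0,0,0) R3=(4,0,0,0)
Op 8: inc R2 by 5 -> R2=(0,0,5,0) value=5
Op 9: inc R2 by 2 -> R2=(0,0,7,0) value=7
Op 10: inc R2 by 1 -> R2=(0,0,8,0) value=8

Answer: 0 7 0 0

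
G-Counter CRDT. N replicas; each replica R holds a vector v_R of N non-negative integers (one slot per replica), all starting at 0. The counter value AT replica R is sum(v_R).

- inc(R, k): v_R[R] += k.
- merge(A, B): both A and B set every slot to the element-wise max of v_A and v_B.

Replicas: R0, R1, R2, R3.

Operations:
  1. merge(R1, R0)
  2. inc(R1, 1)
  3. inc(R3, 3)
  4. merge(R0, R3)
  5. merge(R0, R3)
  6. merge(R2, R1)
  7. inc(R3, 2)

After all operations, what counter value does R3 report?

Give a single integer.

Op 1: merge R1<->R0 -> R1=(0,0,0,0) R0=(0,0,0,0)
Op 2: inc R1 by 1 -> R1=(0,1,0,0) value=1
Op 3: inc R3 by 3 -> R3=(0,0,0,3) value=3
Op 4: merge R0<->R3 -> R0=(0,0,0,3) R3=(0,0,0,3)
Op 5: merge R0<->R3 -> R0=(0,0,0,3) R3=(0,0,0,3)
Op 6: merge R2<->R1 -> R2=(0,1,0,0) R1=(0,1,0,0)
Op 7: inc R3 by 2 -> R3=(0,0,0,5) value=5

Answer: 5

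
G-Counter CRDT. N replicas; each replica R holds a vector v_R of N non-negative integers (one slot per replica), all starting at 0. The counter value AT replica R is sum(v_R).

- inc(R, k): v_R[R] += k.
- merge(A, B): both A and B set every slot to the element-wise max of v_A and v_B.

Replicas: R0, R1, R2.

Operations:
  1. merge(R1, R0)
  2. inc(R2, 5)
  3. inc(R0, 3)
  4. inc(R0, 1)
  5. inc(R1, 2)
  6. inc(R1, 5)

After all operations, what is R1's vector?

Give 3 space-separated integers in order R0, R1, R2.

Answer: 0 7 0

Derivation:
Op 1: merge R1<->R0 -> R1=(0,0,0) R0=(0,0,0)
Op 2: inc R2 by 5 -> R2=(0,0,5) value=5
Op 3: inc R0 by 3 -> R0=(3,0,0) value=3
Op 4: inc R0 by 1 -> R0=(4,0,0) value=4
Op 5: inc R1 by 2 -> R1=(0,2,0) value=2
Op 6: inc R1 by 5 -> R1=(0,7,0) value=7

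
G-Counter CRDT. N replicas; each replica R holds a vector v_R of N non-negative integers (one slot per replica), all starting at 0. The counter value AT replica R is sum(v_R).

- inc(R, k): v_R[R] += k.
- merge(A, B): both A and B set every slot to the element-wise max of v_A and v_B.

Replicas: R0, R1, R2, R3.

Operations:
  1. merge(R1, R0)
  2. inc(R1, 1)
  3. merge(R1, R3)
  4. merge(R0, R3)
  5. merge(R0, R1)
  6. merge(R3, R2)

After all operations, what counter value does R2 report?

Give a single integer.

Op 1: merge R1<->R0 -> R1=(0,0,0,0) R0=(0,0,0,0)
Op 2: inc R1 by 1 -> R1=(0,1,0,0) value=1
Op 3: merge R1<->R3 -> R1=(0,1,0,0) R3=(0,1,0,0)
Op 4: merge R0<->R3 -> R0=(0,1,0,0) R3=(0,1,0,0)
Op 5: merge R0<->R1 -> R0=(0,1,0,0) R1=(0,1,0,0)
Op 6: merge R3<->R2 -> R3=(0,1,0,0) R2=(0,1,0,0)

Answer: 1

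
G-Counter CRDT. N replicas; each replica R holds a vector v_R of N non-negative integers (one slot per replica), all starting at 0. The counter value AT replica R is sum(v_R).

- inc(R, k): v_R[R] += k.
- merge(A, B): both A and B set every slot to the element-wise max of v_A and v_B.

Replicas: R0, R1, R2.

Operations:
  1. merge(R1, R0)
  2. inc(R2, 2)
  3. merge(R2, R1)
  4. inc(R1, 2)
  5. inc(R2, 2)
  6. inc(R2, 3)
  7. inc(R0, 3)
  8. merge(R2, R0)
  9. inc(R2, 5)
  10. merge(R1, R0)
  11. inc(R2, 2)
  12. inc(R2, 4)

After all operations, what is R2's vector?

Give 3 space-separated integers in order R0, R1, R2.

Op 1: merge R1<->R0 -> R1=(0,0,0) R0=(0,0,0)
Op 2: inc R2 by 2 -> R2=(0,0,2) value=2
Op 3: merge R2<->R1 -> R2=(0,0,2) R1=(0,0,2)
Op 4: inc R1 by 2 -> R1=(0,2,2) value=4
Op 5: inc R2 by 2 -> R2=(0,0,4) value=4
Op 6: inc R2 by 3 -> R2=(0,0,7) value=7
Op 7: inc R0 by 3 -> R0=(3,0,0) value=3
Op 8: merge R2<->R0 -> R2=(3,0,7) R0=(3,0,7)
Op 9: inc R2 by 5 -> R2=(3,0,12) value=15
Op 10: merge R1<->R0 -> R1=(3,2,7) R0=(3,2,7)
Op 11: inc R2 by 2 -> R2=(3,0,14) value=17
Op 12: inc R2 by 4 -> R2=(3,0,18) value=21

Answer: 3 0 18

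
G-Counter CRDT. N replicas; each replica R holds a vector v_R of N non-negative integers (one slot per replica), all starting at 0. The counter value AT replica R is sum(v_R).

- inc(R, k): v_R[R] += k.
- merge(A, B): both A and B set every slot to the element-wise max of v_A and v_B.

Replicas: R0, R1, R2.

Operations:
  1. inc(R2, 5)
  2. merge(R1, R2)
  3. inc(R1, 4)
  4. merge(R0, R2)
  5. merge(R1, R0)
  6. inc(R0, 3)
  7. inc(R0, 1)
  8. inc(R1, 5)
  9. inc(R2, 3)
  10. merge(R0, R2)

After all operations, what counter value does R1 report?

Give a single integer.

Answer: 14

Derivation:
Op 1: inc R2 by 5 -> R2=(0,0,5) value=5
Op 2: merge R1<->R2 -> R1=(0,0,5) R2=(0,0,5)
Op 3: inc R1 by 4 -> R1=(0,4,5) value=9
Op 4: merge R0<->R2 -> R0=(0,0,5) R2=(0,0,5)
Op 5: merge R1<->R0 -> R1=(0,4,5) R0=(0,4,5)
Op 6: inc R0 by 3 -> R0=(3,4,5) value=12
Op 7: inc R0 by 1 -> R0=(4,4,5) value=13
Op 8: inc R1 by 5 -> R1=(0,9,5) value=14
Op 9: inc R2 by 3 -> R2=(0,0,8) value=8
Op 10: merge R0<->R2 -> R0=(4,4,8) R2=(4,4,8)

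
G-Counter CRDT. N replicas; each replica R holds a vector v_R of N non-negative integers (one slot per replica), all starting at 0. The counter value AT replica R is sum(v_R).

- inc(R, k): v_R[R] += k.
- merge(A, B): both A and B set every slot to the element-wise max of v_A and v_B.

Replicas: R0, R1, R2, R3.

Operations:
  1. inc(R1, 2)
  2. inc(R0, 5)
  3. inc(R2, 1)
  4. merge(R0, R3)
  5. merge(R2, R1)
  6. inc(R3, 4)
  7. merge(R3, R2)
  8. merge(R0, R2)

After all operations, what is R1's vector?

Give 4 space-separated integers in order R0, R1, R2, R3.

Answer: 0 2 1 0

Derivation:
Op 1: inc R1 by 2 -> R1=(0,2,0,0) value=2
Op 2: inc R0 by 5 -> R0=(5,0,0,0) value=5
Op 3: inc R2 by 1 -> R2=(0,0,1,0) value=1
Op 4: merge R0<->R3 -> R0=(5,0,0,0) R3=(5,0,0,0)
Op 5: merge R2<->R1 -> R2=(0,2,1,0) R1=(0,2,1,0)
Op 6: inc R3 by 4 -> R3=(5,0,0,4) value=9
Op 7: merge R3<->R2 -> R3=(5,2,1,4) R2=(5,2,1,4)
Op 8: merge R0<->R2 -> R0=(5,2,1,4) R2=(5,2,1,4)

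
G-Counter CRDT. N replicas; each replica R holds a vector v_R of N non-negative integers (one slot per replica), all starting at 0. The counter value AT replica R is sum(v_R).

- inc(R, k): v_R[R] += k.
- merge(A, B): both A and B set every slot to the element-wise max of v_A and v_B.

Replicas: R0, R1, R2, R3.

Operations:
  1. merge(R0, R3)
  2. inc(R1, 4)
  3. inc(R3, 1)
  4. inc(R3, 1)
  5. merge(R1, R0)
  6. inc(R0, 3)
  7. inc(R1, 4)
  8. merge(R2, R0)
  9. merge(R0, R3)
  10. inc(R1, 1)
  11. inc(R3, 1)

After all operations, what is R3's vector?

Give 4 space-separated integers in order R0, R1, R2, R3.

Op 1: merge R0<->R3 -> R0=(0,0,0,0) R3=(0,0,0,0)
Op 2: inc R1 by 4 -> R1=(0,4,0,0) value=4
Op 3: inc R3 by 1 -> R3=(0,0,0,1) value=1
Op 4: inc R3 by 1 -> R3=(0,0,0,2) value=2
Op 5: merge R1<->R0 -> R1=(0,4,0,0) R0=(0,4,0,0)
Op 6: inc R0 by 3 -> R0=(3,4,0,0) value=7
Op 7: inc R1 by 4 -> R1=(0,8,0,0) value=8
Op 8: merge R2<->R0 -> R2=(3,4,0,0) R0=(3,4,0,0)
Op 9: merge R0<->R3 -> R0=(3,4,0,2) R3=(3,4,0,2)
Op 10: inc R1 by 1 -> R1=(0,9,0,0) value=9
Op 11: inc R3 by 1 -> R3=(3,4,0,3) value=10

Answer: 3 4 0 3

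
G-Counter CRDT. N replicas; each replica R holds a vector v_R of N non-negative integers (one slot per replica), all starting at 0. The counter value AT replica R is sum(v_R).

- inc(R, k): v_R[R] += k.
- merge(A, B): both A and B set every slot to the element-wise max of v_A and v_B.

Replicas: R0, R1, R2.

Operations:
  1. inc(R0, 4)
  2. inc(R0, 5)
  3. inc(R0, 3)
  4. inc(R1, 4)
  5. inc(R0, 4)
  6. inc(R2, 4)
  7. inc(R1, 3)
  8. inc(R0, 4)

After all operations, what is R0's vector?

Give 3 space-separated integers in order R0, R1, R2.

Answer: 20 0 0

Derivation:
Op 1: inc R0 by 4 -> R0=(4,0,0) value=4
Op 2: inc R0 by 5 -> R0=(9,0,0) value=9
Op 3: inc R0 by 3 -> R0=(12,0,0) value=12
Op 4: inc R1 by 4 -> R1=(0,4,0) value=4
Op 5: inc R0 by 4 -> R0=(16,0,0) value=16
Op 6: inc R2 by 4 -> R2=(0,0,4) value=4
Op 7: inc R1 by 3 -> R1=(0,7,0) value=7
Op 8: inc R0 by 4 -> R0=(20,0,0) value=20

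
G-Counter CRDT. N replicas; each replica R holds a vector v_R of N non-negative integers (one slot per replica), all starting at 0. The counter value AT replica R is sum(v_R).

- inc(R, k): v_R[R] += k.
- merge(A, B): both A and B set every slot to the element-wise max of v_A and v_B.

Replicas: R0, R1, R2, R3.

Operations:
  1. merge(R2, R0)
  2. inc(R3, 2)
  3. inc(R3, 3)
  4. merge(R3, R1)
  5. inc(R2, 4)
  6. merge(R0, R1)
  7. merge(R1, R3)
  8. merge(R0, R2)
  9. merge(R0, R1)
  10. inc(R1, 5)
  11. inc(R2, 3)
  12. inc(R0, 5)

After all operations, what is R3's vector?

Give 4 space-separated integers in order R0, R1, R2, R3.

Op 1: merge R2<->R0 -> R2=(0,0,0,0) R0=(0,0,0,0)
Op 2: inc R3 by 2 -> R3=(0,0,0,2) value=2
Op 3: inc R3 by 3 -> R3=(0,0,0,5) value=5
Op 4: merge R3<->R1 -> R3=(0,0,0,5) R1=(0,0,0,5)
Op 5: inc R2 by 4 -> R2=(0,0,4,0) value=4
Op 6: merge R0<->R1 -> R0=(0,0,0,5) R1=(0,0,0,5)
Op 7: merge R1<->R3 -> R1=(0,0,0,5) R3=(0,0,0,5)
Op 8: merge R0<->R2 -> R0=(0,0,4,5) R2=(0,0,4,5)
Op 9: merge R0<->R1 -> R0=(0,0,4,5) R1=(0,0,4,5)
Op 10: inc R1 by 5 -> R1=(0,5,4,5) value=14
Op 11: inc R2 by 3 -> R2=(0,0,7,5) value=12
Op 12: inc R0 by 5 -> R0=(5,0,4,5) value=14

Answer: 0 0 0 5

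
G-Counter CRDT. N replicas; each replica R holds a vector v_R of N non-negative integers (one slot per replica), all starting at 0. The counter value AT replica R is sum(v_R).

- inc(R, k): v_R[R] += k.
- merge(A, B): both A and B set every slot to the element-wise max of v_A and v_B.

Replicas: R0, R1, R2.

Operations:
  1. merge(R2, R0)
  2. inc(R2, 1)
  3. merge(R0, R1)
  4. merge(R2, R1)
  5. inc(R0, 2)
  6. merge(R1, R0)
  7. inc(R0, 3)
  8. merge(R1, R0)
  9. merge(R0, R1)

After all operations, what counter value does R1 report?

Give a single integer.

Op 1: merge R2<->R0 -> R2=(0,0,0) R0=(0,0,0)
Op 2: inc R2 by 1 -> R2=(0,0,1) value=1
Op 3: merge R0<->R1 -> R0=(0,0,0) R1=(0,0,0)
Op 4: merge R2<->R1 -> R2=(0,0,1) R1=(0,0,1)
Op 5: inc R0 by 2 -> R0=(2,0,0) value=2
Op 6: merge R1<->R0 -> R1=(2,0,1) R0=(2,0,1)
Op 7: inc R0 by 3 -> R0=(5,0,1) value=6
Op 8: merge R1<->R0 -> R1=(5,0,1) R0=(5,0,1)
Op 9: merge R0<->R1 -> R0=(5,0,1) R1=(5,0,1)

Answer: 6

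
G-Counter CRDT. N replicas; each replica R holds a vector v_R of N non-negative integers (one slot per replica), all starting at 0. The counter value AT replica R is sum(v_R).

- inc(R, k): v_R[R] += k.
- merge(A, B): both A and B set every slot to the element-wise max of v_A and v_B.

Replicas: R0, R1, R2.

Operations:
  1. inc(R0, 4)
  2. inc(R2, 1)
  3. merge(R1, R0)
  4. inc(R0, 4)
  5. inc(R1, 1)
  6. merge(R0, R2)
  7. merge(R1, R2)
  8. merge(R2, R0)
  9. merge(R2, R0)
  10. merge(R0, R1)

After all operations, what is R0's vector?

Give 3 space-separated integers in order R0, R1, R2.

Op 1: inc R0 by 4 -> R0=(4,0,0) value=4
Op 2: inc R2 by 1 -> R2=(0,0,1) value=1
Op 3: merge R1<->R0 -> R1=(4,0,0) R0=(4,0,0)
Op 4: inc R0 by 4 -> R0=(8,0,0) value=8
Op 5: inc R1 by 1 -> R1=(4,1,0) value=5
Op 6: merge R0<->R2 -> R0=(8,0,1) R2=(8,0,1)
Op 7: merge R1<->R2 -> R1=(8,1,1) R2=(8,1,1)
Op 8: merge R2<->R0 -> R2=(8,1,1) R0=(8,1,1)
Op 9: merge R2<->R0 -> R2=(8,1,1) R0=(8,1,1)
Op 10: merge R0<->R1 -> R0=(8,1,1) R1=(8,1,1)

Answer: 8 1 1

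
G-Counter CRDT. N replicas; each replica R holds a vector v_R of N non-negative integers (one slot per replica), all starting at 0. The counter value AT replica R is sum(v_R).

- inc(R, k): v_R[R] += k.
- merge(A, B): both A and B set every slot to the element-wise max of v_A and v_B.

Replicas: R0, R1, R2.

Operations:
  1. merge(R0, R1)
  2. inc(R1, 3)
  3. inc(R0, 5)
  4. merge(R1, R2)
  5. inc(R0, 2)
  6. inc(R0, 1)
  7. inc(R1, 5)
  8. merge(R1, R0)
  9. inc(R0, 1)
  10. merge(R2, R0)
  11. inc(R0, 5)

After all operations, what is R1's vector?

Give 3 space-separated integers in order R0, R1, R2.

Op 1: merge R0<->R1 -> R0=(0,0,0) R1=(0,0,0)
Op 2: inc R1 by 3 -> R1=(0,3,0) value=3
Op 3: inc R0 by 5 -> R0=(5,0,0) value=5
Op 4: merge R1<->R2 -> R1=(0,3,0) R2=(0,3,0)
Op 5: inc R0 by 2 -> R0=(7,0,0) value=7
Op 6: inc R0 by 1 -> R0=(8,0,0) value=8
Op 7: inc R1 by 5 -> R1=(0,8,0) value=8
Op 8: merge R1<->R0 -> R1=(8,8,0) R0=(8,8,0)
Op 9: inc R0 by 1 -> R0=(9,8,0) value=17
Op 10: merge R2<->R0 -> R2=(9,8,0) R0=(9,8,0)
Op 11: inc R0 by 5 -> R0=(14,8,0) value=22

Answer: 8 8 0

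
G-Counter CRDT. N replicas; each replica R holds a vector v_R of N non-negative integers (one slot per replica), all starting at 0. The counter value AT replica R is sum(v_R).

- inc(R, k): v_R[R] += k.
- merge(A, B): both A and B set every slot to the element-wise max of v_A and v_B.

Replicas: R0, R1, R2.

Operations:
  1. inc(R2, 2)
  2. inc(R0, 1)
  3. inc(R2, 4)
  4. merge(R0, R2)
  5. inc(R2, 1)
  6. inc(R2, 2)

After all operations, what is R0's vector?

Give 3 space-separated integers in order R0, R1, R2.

Op 1: inc R2 by 2 -> R2=(0,0,2) value=2
Op 2: inc R0 by 1 -> R0=(1,0,0) value=1
Op 3: inc R2 by 4 -> R2=(0,0,6) value=6
Op 4: merge R0<->R2 -> R0=(1,0,6) R2=(1,0,6)
Op 5: inc R2 by 1 -> R2=(1,0,7) value=8
Op 6: inc R2 by 2 -> R2=(1,0,9) value=10

Answer: 1 0 6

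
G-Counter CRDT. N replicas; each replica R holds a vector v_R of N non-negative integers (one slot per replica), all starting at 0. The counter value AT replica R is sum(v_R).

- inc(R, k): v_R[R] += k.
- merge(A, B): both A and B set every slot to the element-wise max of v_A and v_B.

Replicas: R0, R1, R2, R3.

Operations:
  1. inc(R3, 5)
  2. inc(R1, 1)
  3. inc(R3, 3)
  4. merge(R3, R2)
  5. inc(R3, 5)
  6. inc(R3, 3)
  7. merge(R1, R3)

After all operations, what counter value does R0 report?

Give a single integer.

Op 1: inc R3 by 5 -> R3=(0,0,0,5) value=5
Op 2: inc R1 by 1 -> R1=(0,1,0,0) value=1
Op 3: inc R3 by 3 -> R3=(0,0,0,8) value=8
Op 4: merge R3<->R2 -> R3=(0,0,0,8) R2=(0,0,0,8)
Op 5: inc R3 by 5 -> R3=(0,0,0,13) value=13
Op 6: inc R3 by 3 -> R3=(0,0,0,16) value=16
Op 7: merge R1<->R3 -> R1=(0,1,0,16) R3=(0,1,0,16)

Answer: 0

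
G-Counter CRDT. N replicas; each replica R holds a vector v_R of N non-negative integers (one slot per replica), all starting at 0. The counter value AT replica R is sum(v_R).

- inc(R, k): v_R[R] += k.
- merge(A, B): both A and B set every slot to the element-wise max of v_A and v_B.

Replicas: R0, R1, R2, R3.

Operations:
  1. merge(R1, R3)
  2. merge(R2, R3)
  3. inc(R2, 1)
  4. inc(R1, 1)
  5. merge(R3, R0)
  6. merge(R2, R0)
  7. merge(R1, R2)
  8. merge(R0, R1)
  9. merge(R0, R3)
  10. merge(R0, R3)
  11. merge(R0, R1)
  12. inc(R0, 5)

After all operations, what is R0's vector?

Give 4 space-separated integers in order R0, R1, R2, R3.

Answer: 5 1 1 0

Derivation:
Op 1: merge R1<->R3 -> R1=(0,0,0,0) R3=(0,0,0,0)
Op 2: merge R2<->R3 -> R2=(0,0,0,0) R3=(0,0,0,0)
Op 3: inc R2 by 1 -> R2=(0,0,1,0) value=1
Op 4: inc R1 by 1 -> R1=(0,1,0,0) value=1
Op 5: merge R3<->R0 -> R3=(0,0,0,0) R0=(0,0,0,0)
Op 6: merge R2<->R0 -> R2=(0,0,1,0) R0=(0,0,1,0)
Op 7: merge R1<->R2 -> R1=(0,1,1,0) R2=(0,1,1,0)
Op 8: merge R0<->R1 -> R0=(0,1,1,0) R1=(0,1,1,0)
Op 9: merge R0<->R3 -> R0=(0,1,1,0) R3=(0,1,1,0)
Op 10: merge R0<->R3 -> R0=(0,1,1,0) R3=(0,1,1,0)
Op 11: merge R0<->R1 -> R0=(0,1,1,0) R1=(0,1,1,0)
Op 12: inc R0 by 5 -> R0=(5,1,1,0) value=7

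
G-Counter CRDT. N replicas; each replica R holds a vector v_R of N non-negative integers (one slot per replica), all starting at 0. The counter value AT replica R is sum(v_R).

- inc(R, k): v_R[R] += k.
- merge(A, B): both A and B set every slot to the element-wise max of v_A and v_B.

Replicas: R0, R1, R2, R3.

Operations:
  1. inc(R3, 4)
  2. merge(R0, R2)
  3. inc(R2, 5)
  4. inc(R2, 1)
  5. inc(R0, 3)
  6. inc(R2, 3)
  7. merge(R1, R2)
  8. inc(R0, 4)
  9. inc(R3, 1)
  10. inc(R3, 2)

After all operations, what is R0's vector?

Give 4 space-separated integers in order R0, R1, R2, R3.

Answer: 7 0 0 0

Derivation:
Op 1: inc R3 by 4 -> R3=(0,0,0,4) value=4
Op 2: merge R0<->R2 -> R0=(0,0,0,0) R2=(0,0,0,0)
Op 3: inc R2 by 5 -> R2=(0,0,5,0) value=5
Op 4: inc R2 by 1 -> R2=(0,0,6,0) value=6
Op 5: inc R0 by 3 -> R0=(3,0,0,0) value=3
Op 6: inc R2 by 3 -> R2=(0,0,9,0) value=9
Op 7: merge R1<->R2 -> R1=(0,0,9,0) R2=(0,0,9,0)
Op 8: inc R0 by 4 -> R0=(7,0,0,0) value=7
Op 9: inc R3 by 1 -> R3=(0,0,0,5) value=5
Op 10: inc R3 by 2 -> R3=(0,0,0,7) value=7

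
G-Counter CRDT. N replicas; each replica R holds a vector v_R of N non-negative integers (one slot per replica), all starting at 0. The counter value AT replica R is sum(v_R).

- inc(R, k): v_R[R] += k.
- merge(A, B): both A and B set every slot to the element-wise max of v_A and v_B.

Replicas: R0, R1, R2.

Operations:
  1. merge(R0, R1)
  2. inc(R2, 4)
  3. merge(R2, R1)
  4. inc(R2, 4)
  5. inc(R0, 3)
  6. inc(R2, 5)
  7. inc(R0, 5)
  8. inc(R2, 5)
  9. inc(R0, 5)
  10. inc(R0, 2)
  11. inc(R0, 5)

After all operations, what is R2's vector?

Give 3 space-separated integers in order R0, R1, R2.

Op 1: merge R0<->R1 -> R0=(0,0,0) R1=(0,0,0)
Op 2: inc R2 by 4 -> R2=(0,0,4) value=4
Op 3: merge R2<->R1 -> R2=(0,0,4) R1=(0,0,4)
Op 4: inc R2 by 4 -> R2=(0,0,8) value=8
Op 5: inc R0 by 3 -> R0=(3,0,0) value=3
Op 6: inc R2 by 5 -> R2=(0,0,13) value=13
Op 7: inc R0 by 5 -> R0=(8,0,0) value=8
Op 8: inc R2 by 5 -> R2=(0,0,18) value=18
Op 9: inc R0 by 5 -> R0=(13,0,0) value=13
Op 10: inc R0 by 2 -> R0=(15,0,0) value=15
Op 11: inc R0 by 5 -> R0=(20,0,0) value=20

Answer: 0 0 18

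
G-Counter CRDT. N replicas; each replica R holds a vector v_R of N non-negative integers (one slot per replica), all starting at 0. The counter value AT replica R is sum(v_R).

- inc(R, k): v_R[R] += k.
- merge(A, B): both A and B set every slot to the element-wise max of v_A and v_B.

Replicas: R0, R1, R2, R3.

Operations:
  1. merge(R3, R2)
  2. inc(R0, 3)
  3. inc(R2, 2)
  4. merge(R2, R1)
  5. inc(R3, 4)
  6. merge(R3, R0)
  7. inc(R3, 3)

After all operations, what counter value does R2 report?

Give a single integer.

Op 1: merge R3<->R2 -> R3=(0,0,0,0) R2=(0,0,0,0)
Op 2: inc R0 by 3 -> R0=(3,0,0,0) value=3
Op 3: inc R2 by 2 -> R2=(0,0,2,0) value=2
Op 4: merge R2<->R1 -> R2=(0,0,2,0) R1=(0,0,2,0)
Op 5: inc R3 by 4 -> R3=(0,0,0,4) value=4
Op 6: merge R3<->R0 -> R3=(3,0,0,4) R0=(3,0,0,4)
Op 7: inc R3 by 3 -> R3=(3,0,0,7) value=10

Answer: 2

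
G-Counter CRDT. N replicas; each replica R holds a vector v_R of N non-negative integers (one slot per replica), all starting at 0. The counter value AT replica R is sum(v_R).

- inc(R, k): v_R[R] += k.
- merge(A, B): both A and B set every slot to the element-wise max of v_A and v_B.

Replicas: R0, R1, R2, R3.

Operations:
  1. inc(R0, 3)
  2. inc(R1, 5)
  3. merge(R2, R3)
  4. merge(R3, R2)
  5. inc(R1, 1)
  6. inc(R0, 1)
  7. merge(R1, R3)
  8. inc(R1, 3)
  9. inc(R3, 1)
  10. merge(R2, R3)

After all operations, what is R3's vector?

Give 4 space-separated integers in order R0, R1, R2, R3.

Answer: 0 6 0 1

Derivation:
Op 1: inc R0 by 3 -> R0=(3,0,0,0) value=3
Op 2: inc R1 by 5 -> R1=(0,5,0,0) value=5
Op 3: merge R2<->R3 -> R2=(0,0,0,0) R3=(0,0,0,0)
Op 4: merge R3<->R2 -> R3=(0,0,0,0) R2=(0,0,0,0)
Op 5: inc R1 by 1 -> R1=(0,6,0,0) value=6
Op 6: inc R0 by 1 -> R0=(4,0,0,0) value=4
Op 7: merge R1<->R3 -> R1=(0,6,0,0) R3=(0,6,0,0)
Op 8: inc R1 by 3 -> R1=(0,9,0,0) value=9
Op 9: inc R3 by 1 -> R3=(0,6,0,1) value=7
Op 10: merge R2<->R3 -> R2=(0,6,0,1) R3=(0,6,0,1)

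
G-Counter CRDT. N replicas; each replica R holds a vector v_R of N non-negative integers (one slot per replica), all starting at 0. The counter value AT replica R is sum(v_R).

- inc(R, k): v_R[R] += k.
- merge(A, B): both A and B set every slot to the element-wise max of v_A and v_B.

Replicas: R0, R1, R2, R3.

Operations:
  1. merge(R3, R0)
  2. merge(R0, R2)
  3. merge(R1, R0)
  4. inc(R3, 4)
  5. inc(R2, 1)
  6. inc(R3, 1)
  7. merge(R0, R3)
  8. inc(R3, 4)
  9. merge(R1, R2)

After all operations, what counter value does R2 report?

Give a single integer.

Op 1: merge R3<->R0 -> R3=(0,0,0,0) R0=(0,0,0,0)
Op 2: merge R0<->R2 -> R0=(0,0,0,0) R2=(0,0,0,0)
Op 3: merge R1<->R0 -> R1=(0,0,0,0) R0=(0,0,0,0)
Op 4: inc R3 by 4 -> R3=(0,0,0,4) value=4
Op 5: inc R2 by 1 -> R2=(0,0,1,0) value=1
Op 6: inc R3 by 1 -> R3=(0,0,0,5) value=5
Op 7: merge R0<->R3 -> R0=(0,0,0,5) R3=(0,0,0,5)
Op 8: inc R3 by 4 -> R3=(0,0,0,9) value=9
Op 9: merge R1<->R2 -> R1=(0,0,1,0) R2=(0,0,1,0)

Answer: 1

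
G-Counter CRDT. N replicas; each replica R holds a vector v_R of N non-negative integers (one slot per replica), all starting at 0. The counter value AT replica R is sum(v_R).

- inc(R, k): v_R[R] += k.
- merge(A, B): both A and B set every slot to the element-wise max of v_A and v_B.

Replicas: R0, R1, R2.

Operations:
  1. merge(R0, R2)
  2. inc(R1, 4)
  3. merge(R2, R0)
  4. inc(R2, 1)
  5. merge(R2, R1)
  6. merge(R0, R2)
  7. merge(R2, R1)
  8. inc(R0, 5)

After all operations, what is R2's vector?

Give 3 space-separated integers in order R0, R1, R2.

Op 1: merge R0<->R2 -> R0=(0,0,0) R2=(0,0,0)
Op 2: inc R1 by 4 -> R1=(0,4,0) value=4
Op 3: merge R2<->R0 -> R2=(0,0,0) R0=(0,0,0)
Op 4: inc R2 by 1 -> R2=(0,0,1) value=1
Op 5: merge R2<->R1 -> R2=(0,4,1) R1=(0,4,1)
Op 6: merge R0<->R2 -> R0=(0,4,1) R2=(0,4,1)
Op 7: merge R2<->R1 -> R2=(0,4,1) R1=(0,4,1)
Op 8: inc R0 by 5 -> R0=(5,4,1) value=10

Answer: 0 4 1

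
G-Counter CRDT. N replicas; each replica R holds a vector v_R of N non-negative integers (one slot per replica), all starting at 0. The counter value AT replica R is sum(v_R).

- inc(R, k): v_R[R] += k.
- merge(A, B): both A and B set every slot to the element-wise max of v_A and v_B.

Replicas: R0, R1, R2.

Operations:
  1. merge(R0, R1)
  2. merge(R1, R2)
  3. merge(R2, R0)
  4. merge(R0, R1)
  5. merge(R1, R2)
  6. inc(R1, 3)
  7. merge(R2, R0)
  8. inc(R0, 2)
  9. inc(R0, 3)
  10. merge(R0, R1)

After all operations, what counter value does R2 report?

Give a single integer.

Answer: 0

Derivation:
Op 1: merge R0<->R1 -> R0=(0,0,0) R1=(0,0,0)
Op 2: merge R1<->R2 -> R1=(0,0,0) R2=(0,0,0)
Op 3: merge R2<->R0 -> R2=(0,0,0) R0=(0,0,0)
Op 4: merge R0<->R1 -> R0=(0,0,0) R1=(0,0,0)
Op 5: merge R1<->R2 -> R1=(0,0,0) R2=(0,0,0)
Op 6: inc R1 by 3 -> R1=(0,3,0) value=3
Op 7: merge R2<->R0 -> R2=(0,0,0) R0=(0,0,0)
Op 8: inc R0 by 2 -> R0=(2,0,0) value=2
Op 9: inc R0 by 3 -> R0=(5,0,0) value=5
Op 10: merge R0<->R1 -> R0=(5,3,0) R1=(5,3,0)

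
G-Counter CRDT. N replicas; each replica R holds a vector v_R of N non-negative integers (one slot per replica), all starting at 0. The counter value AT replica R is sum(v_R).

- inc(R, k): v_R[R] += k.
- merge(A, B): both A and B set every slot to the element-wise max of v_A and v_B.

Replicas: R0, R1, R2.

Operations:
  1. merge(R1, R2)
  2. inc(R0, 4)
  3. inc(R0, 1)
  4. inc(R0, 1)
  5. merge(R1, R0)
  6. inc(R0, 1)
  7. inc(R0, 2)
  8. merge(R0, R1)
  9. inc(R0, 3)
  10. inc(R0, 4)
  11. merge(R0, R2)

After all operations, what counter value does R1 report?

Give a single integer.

Op 1: merge R1<->R2 -> R1=(0,0,0) R2=(0,0,0)
Op 2: inc R0 by 4 -> R0=(4,0,0) value=4
Op 3: inc R0 by 1 -> R0=(5,0,0) value=5
Op 4: inc R0 by 1 -> R0=(6,0,0) value=6
Op 5: merge R1<->R0 -> R1=(6,0,0) R0=(6,0,0)
Op 6: inc R0 by 1 -> R0=(7,0,0) value=7
Op 7: inc R0 by 2 -> R0=(9,0,0) value=9
Op 8: merge R0<->R1 -> R0=(9,0,0) R1=(9,0,0)
Op 9: inc R0 by 3 -> R0=(12,0,0) value=12
Op 10: inc R0 by 4 -> R0=(16,0,0) value=16
Op 11: merge R0<->R2 -> R0=(16,0,0) R2=(16,0,0)

Answer: 9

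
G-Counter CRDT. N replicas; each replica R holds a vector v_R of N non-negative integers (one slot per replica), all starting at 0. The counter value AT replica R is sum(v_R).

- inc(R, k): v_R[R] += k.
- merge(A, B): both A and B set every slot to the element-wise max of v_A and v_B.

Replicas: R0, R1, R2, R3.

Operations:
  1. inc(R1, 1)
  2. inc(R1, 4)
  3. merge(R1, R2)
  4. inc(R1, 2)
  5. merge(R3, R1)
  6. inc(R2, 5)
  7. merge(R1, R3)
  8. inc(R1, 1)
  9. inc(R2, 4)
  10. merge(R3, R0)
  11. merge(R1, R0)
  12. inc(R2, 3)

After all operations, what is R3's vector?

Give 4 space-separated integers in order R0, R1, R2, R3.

Op 1: inc R1 by 1 -> R1=(0,1,0,0) value=1
Op 2: inc R1 by 4 -> R1=(0,5,0,0) value=5
Op 3: merge R1<->R2 -> R1=(0,5,0,0) R2=(0,5,0,0)
Op 4: inc R1 by 2 -> R1=(0,7,0,0) value=7
Op 5: merge R3<->R1 -> R3=(0,7,0,0) R1=(0,7,0,0)
Op 6: inc R2 by 5 -> R2=(0,5,5,0) value=10
Op 7: merge R1<->R3 -> R1=(0,7,0,0) R3=(0,7,0,0)
Op 8: inc R1 by 1 -> R1=(0,8,0,0) value=8
Op 9: inc R2 by 4 -> R2=(0,5,9,0) value=14
Op 10: merge R3<->R0 -> R3=(0,7,0,0) R0=(0,7,0,0)
Op 11: merge R1<->R0 -> R1=(0,8,0,0) R0=(0,8,0,0)
Op 12: inc R2 by 3 -> R2=(0,5,12,0) value=17

Answer: 0 7 0 0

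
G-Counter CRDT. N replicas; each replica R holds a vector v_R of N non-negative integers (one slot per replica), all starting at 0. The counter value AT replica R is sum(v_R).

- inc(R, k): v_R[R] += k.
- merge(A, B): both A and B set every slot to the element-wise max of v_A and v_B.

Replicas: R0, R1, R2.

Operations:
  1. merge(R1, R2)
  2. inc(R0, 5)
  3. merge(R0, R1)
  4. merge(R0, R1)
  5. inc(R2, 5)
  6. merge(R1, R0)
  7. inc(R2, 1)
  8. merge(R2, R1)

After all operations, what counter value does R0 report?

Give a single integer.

Answer: 5

Derivation:
Op 1: merge R1<->R2 -> R1=(0,0,0) R2=(0,0,0)
Op 2: inc R0 by 5 -> R0=(5,0,0) value=5
Op 3: merge R0<->R1 -> R0=(5,0,0) R1=(5,0,0)
Op 4: merge R0<->R1 -> R0=(5,0,0) R1=(5,0,0)
Op 5: inc R2 by 5 -> R2=(0,0,5) value=5
Op 6: merge R1<->R0 -> R1=(5,0,0) R0=(5,0,0)
Op 7: inc R2 by 1 -> R2=(0,0,6) value=6
Op 8: merge R2<->R1 -> R2=(5,0,6) R1=(5,0,6)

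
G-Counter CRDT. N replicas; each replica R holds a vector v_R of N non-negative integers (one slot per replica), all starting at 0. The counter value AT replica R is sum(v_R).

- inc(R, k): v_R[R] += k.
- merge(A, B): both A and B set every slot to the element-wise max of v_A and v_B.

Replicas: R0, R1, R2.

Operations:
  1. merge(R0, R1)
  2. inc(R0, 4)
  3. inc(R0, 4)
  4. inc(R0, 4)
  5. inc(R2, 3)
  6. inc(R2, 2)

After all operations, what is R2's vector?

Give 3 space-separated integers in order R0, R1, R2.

Op 1: merge R0<->R1 -> R0=(0,0,0) R1=(0,0,0)
Op 2: inc R0 by 4 -> R0=(4,0,0) value=4
Op 3: inc R0 by 4 -> R0=(8,0,0) value=8
Op 4: inc R0 by 4 -> R0=(12,0,0) value=12
Op 5: inc R2 by 3 -> R2=(0,0,3) value=3
Op 6: inc R2 by 2 -> R2=(0,0,5) value=5

Answer: 0 0 5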